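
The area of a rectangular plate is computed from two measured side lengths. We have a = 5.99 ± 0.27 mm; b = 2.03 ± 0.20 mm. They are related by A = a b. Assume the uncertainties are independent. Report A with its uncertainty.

12.2 ± 1.32 mm^2

For a monomial A ∝ a, b, fractional errors add in quadrature:
  (1·δa/a)² = (1×0.0451)² = 0.00203;  (1·δb/b)² = (1×0.0985)² = 0.00971
δA/A = √(0.0117) = 0.108
A = 12.2 mm^2, so δA = 0.108 × 12.2 = 1.32 mm^2.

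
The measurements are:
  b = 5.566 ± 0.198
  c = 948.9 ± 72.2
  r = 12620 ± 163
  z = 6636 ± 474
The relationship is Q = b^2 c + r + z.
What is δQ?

3100

Let p = b^2·c = 29400. δp/p = √((2·δb/b)² + (1·δc/c)²) = √(0.00506 + 0.00579) = 0.104, so δp = 3060.
Q = p + r + z: δQ = √(δp² + δr² + δz²) = √(9.38e+06 + 26600 + 2.25e+05) = 3100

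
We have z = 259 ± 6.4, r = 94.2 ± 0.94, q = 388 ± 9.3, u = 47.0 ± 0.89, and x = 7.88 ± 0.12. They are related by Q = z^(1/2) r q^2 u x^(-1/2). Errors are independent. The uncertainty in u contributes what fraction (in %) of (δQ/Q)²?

12.1%

(δQ/Q)² = (½·δz/z)² + (1·δr/r)² + (2·δq/q)² + (1·δu/u)² + (−½·δx/x)²
  z term: (0.5×0.0247)² = 0.000153
  r term: (1×0.00998)² = 9.96e-05
  q term: (2×0.0240)² = 0.00230
  u term: (1×0.0189)² = 0.000359
  x term: (-0.5×0.0152)² = 5.8e-05
Total = 0.00297. Share from u = 0.000359/0.00297 = 0.121.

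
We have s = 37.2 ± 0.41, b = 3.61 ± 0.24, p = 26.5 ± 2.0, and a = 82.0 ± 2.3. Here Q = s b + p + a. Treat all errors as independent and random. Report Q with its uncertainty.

Let w = s·b = 134. δw/w = √((1·δs/s)² + (1·δb/b)²) = √(0.000121 + 0.00442) = 0.0674, so δw = 9.05.
Q = w + p + a: δQ = √(δw² + δp² + δa²) = √(81.9 + 4.00 + 5.29) = 9.55
Q = 243.

243 ± 9.55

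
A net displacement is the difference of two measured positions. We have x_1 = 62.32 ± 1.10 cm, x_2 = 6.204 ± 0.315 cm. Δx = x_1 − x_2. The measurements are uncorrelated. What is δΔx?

Each term contributes (cᵢ δxᵢ)² to (δΔx)²:
  (δx_1)² = 1.21;  (δx_2)² = 0.0992
δΔx = √(1.31) = 1.14 cm

1.14 cm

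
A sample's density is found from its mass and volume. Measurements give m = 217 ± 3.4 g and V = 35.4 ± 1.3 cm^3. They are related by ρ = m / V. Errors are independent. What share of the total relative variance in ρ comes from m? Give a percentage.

(δρ/ρ)² = (1·δm/m)² + (-1·δV/V)²
  m term: (1×0.0157)² = 0.000245
  V term: (-1×0.0367)² = 0.00135
Total = 0.00159. Share from m = 0.000245/0.00159 = 0.154.

15.4%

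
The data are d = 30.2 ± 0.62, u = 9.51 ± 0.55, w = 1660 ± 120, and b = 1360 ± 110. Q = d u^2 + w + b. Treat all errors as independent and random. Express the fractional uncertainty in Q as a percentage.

6.26%

Let p = d·u^2 = 2730. δp/p = √((1·δd/d)² + (2·δu/u)²) = √(0.000421 + 0.0134) = 0.117, so δp = 321.
Q = p + w + b: δQ = √(δp² + δw² + δb²) = √(1.03e+05 + 14400 + 12100) = 360
Q = 5750, so δQ/Q = 360/5750 = 0.0626.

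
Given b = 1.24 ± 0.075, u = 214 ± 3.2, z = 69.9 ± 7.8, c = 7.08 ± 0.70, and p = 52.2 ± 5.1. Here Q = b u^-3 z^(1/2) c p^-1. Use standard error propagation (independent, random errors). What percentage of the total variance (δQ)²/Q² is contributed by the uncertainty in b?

13.0%

(δQ/Q)² = (1·δb/b)² + (-3·δu/u)² + (½·δz/z)² + (1·δc/c)² + (-1·δp/p)²
  b term: (1×0.0605)² = 0.00366
  u term: (-3×0.0150)² = 0.00201
  z term: (0.5×0.112)² = 0.00311
  c term: (1×0.0989)² = 0.00978
  p term: (-1×0.0977)² = 0.00955
Total = 0.0281. Share from b = 0.00366/0.0281 = 0.130.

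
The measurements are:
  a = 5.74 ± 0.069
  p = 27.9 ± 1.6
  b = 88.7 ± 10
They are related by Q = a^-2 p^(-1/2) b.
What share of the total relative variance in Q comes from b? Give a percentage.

90.1%

(δQ/Q)² = (-2·δa/a)² + (−½·δp/p)² + (1·δb/b)²
  a term: (-2×0.0120)² = 0.000578
  p term: (-0.5×0.0573)² = 0.000822
  b term: (1×0.113)² = 0.0127
Total = 0.0141. Share from b = 0.0127/0.0141 = 0.901.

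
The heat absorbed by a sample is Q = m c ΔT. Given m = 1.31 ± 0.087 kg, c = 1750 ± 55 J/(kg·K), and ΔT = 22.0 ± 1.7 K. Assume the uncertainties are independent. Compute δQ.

5380 J

Relative error in a monomial: (δQ/Q)² = Σ (nᵢ · δxᵢ/xᵢ)².
  (1·δm/m)² = (1×0.0664)² = 0.00441;  (1·δc/c)² = (1×0.0314)² = 0.000988;  (1·δΔT/ΔT)² = (1×0.0773)² = 0.00597
δQ/Q = √(0.0114) = 0.107
Q = 50400 J, so δQ = 0.107 × 50400 = 5380 J.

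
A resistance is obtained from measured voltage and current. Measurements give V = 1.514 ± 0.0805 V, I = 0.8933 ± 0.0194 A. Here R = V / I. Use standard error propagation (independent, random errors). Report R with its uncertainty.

Each factor contributes (exponent × relative error)² to (δR/R)²:
  (1·δV/V)² = (1×0.0532)² = 0.00283;  (-1·δI/I)² = (-1×0.0217)² = 0.000472
δR/R = √(0.00330) = 0.0574
R = 1.695 Ω, so δR = 0.0574 × 1.695 = 0.0973 Ω.

1.695 ± 0.0973 Ω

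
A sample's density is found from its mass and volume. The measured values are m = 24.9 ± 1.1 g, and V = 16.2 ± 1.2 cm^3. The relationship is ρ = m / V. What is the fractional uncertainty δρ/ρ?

0.0862

Since ρ is a product/quotient, work with relative uncertainties:
  (1·δm/m)² = (1×0.0442)² = 0.00195;  (-1·δV/V)² = (-1×0.0741)² = 0.00549
δρ/ρ = √(0.00744) = 0.0862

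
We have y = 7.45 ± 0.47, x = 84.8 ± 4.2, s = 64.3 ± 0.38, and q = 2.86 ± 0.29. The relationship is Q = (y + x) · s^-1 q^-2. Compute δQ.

Let u = y + x = 92.2. δu = √(δy² + δx²) = √(0.221 + 17.6) = 4.23, so δu/u = 0.0458.
Q is then a monomial in u, s, q:
δQ/Q = √((δu/u)² + (-1·δs/s)² + (-2·δq/q)²) = √(0.00210 + 3.49e-05 + 0.0411) = 0.208
Q = 0.175, so δQ = 0.208 × 0.175 = 0.0365.

0.0365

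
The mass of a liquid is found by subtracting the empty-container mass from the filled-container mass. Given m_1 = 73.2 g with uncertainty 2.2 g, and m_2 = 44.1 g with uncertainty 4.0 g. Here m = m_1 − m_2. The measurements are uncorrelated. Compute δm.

For a sum/difference, combine absolute errors in quadrature:
  (δm_1)² = 4.84;  (δm_2)² = 16.0
δm = √(20.8) = 4.57 g

4.57 g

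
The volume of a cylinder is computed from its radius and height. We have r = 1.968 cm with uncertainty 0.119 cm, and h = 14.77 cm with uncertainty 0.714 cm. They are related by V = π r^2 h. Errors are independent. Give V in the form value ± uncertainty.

179.7 ± 23.4 cm^3

V is a product of powers, so relative uncertainties combine in quadrature:
  (2·δr/r)² = (2×0.0605)² = 0.0146;  (1·δh/h)² = (1×0.0483)² = 0.00234
δV/V = √(0.0170) = 0.130
V = 179.7 cm^3, so δV = 0.130 × 179.7 = 23.4 cm^3.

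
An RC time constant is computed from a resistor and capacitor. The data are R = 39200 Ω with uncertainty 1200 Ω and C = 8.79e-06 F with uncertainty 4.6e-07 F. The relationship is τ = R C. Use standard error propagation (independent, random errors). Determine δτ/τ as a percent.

6.06%

For a monomial τ ∝ R, C, fractional errors add in quadrature:
  (1·δR/R)² = (1×0.0306)² = 0.000937;  (1·δC/C)² = (1×0.0523)² = 0.00274
δτ/τ = √(0.00368) = 0.0606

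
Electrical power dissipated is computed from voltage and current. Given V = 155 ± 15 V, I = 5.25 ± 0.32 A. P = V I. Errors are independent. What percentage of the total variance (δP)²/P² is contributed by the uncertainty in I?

28.4%

(δP/P)² = (1·δV/V)² + (1·δI/I)²
  V term: (1×0.0968)² = 0.00937
  I term: (1×0.0610)² = 0.00372
Total = 0.0131. Share from I = 0.00372/0.0131 = 0.284.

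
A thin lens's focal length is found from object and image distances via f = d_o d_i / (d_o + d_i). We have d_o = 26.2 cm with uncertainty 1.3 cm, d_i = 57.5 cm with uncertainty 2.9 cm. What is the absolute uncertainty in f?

0.676 cm

∂f/∂d_o = (d_i/(d_o+d_i))² = 0.472;  ∂f/∂d_i = (d_o/(d_o+d_i))² = 0.0980
δf = √((∂f/∂d_o · δd_o)² + (∂f/∂d_i · δd_i)²) = √(0.376 + 0.0807) = 0.676 cm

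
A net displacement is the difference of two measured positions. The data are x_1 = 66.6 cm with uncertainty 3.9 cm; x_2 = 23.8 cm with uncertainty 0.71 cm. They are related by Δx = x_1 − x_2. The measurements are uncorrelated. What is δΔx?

3.96 cm

For a sum/difference, combine absolute errors in quadrature:
  (δx_1)² = 15.2;  (δx_2)² = 0.504
δΔx = √(15.7) = 3.96 cm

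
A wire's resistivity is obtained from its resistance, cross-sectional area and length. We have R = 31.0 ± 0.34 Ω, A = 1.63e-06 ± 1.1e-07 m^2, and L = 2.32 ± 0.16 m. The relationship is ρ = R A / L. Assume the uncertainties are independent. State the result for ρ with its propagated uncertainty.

(2.18 ± 0.212) × 10^-5 Ω·m

Products/powers → add relative errors in quadrature, weighted by exponent:
  (1·δR/R)² = (1×0.0110)² = 0.000120;  (1·δA/A)² = (1×0.0675)² = 0.00455;  (-1·δL/L)² = (-1×0.0690)² = 0.00476
δρ/ρ = √(0.00943) = 0.0971
ρ = 2.18e-05 Ω·m, so δρ = 0.0971 × 2.18e-05 = 2.12e-06 Ω·m.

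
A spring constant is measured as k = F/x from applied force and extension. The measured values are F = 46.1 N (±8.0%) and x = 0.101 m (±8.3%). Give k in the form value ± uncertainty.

456 ± 52.6 N/m

Each factor contributes (exponent × relative error)² to (δk/k)²:
  (1·δF/F)² = (1×0.0800)² = 0.00640;  (-1·δx/x)² = (-1×0.0830)² = 0.00689
δk/k = √(0.0133) = 0.115
k = 456 N/m, so δk = 0.115 × 456 = 52.6 N/m.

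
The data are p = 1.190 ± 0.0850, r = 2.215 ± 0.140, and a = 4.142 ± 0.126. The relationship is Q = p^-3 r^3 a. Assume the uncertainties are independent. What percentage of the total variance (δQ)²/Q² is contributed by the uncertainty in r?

(δQ/Q)² = (-3·δp/p)² + (3·δr/r)² + (1·δa/a)²
  p term: (-3×0.0714)² = 0.0459
  r term: (3×0.0632)² = 0.0360
  a term: (1×0.0304)² = 0.000925
Total = 0.0828. Share from r = 0.0360/0.0828 = 0.434.

43.4%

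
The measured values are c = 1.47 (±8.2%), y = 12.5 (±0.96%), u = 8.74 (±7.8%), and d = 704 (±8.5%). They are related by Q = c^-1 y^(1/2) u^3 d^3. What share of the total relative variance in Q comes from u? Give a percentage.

(δQ/Q)² = (-1·δc/c)² + (½·δy/y)² + (3·δu/u)² + (3·δd/d)²
  c term: (-1×0.0820)² = 0.00672
  y term: (0.5×0.00960)² = 2.3e-05
  u term: (3×0.0780)² = 0.0548
  d term: (3×0.0850)² = 0.0650
Total = 0.127. Share from u = 0.0548/0.127 = 0.433.

43.3%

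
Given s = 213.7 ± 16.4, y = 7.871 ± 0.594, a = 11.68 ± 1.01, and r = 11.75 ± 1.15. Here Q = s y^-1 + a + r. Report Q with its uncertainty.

50.58 ± 3.30

Let p = s·y^-1 = 27.15. δp/p = √((1·δs/s)² + (-1·δy/y)²) = √(0.00589 + 0.00570) = 0.108, so δp = 2.92.
Q = p + a + r: δQ = √(δp² + δa² + δr²) = √(8.54 + 1.02 + 1.32) = 3.30
Q = 50.58.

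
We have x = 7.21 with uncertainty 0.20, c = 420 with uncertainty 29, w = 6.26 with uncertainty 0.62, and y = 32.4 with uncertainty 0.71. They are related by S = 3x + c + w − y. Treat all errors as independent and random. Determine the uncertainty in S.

29.0

For a sum/difference, combine absolute errors in quadrature:
  (3·δx)² = 0.360;  (δc)² = 841;  (δw)² = 0.384;  (δy)² = 0.504
δS = √(842) = 29.0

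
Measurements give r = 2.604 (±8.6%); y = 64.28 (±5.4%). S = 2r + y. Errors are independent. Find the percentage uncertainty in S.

5.04%

S is a linear combination, so absolute uncertainties add in quadrature:
  (2·δr)² = 0.201;  (δy)² = 12.0
δS = √(12.2) = 3.50
S = 69.49, so δS/S = 3.50/69.49 = 0.0504.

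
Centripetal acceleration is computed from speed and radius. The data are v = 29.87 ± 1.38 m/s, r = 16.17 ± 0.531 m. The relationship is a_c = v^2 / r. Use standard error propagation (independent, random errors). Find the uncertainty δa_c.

Since a_c is a product/quotient, work with relative uncertainties:
  (2·δv/v)² = (2×0.0462)² = 0.00854;  (-1·δr/r)² = (-1×0.0328)² = 0.00108
δa_c/a_c = √(0.00962) = 0.0981
a_c = 55.18 m/s^2, so δa_c = 0.0981 × 55.18 = 5.41 m/s^2.

5.41 m/s^2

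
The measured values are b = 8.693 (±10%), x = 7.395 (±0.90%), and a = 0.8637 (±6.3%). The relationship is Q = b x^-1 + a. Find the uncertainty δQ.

0.130

Let p = b·x^-1 = 1.176. δp/p = √((1·δb/b)² + (-1·δx/x)²) = √(0.0100 + 8.1e-05) = 0.100, so δp = 0.118.
Q = p + a: δQ = √(δp² + δa²) = √(0.0139 + 0.00296) = 0.130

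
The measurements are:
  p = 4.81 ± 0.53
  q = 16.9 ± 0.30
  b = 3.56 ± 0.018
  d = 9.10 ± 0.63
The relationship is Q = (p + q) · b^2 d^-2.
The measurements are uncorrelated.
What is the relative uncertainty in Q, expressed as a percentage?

Let u = p + q = 21.7. δu = √(δp² + δq²) = √(0.281 + 0.0900) = 0.609, so δu/u = 0.0281.
Q is then a monomial in u, b, d:
δQ/Q = √((δu/u)² + (2·δb/b)² + (-2·δd/d)²) = √(0.000787 + 0.000102 + 0.0192) = 0.142

14.2%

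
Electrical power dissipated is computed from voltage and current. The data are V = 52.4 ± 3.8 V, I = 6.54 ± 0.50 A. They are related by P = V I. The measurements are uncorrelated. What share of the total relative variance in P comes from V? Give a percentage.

47.4%

(δP/P)² = (1·δV/V)² + (1·δI/I)²
  V term: (1×0.0725)² = 0.00526
  I term: (1×0.0765)² = 0.00584
Total = 0.0111. Share from V = 0.00526/0.0111 = 0.474.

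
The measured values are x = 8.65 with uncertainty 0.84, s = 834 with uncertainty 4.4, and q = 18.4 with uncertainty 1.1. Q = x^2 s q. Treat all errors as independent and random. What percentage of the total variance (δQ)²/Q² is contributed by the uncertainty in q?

8.65%

(δQ/Q)² = (2·δx/x)² + (1·δs/s)² + (1·δq/q)²
  x term: (2×0.0971)² = 0.0377
  s term: (1×0.00528)² = 2.78e-05
  q term: (1×0.0598)² = 0.00357
Total = 0.0413. Share from q = 0.00357/0.0413 = 0.0865.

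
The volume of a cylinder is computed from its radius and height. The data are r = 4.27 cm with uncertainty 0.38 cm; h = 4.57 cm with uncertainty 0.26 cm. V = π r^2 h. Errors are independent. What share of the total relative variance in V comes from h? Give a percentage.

(δV/V)² = (2·δr/r)² + (1·δh/h)²
  r term: (2×0.0890)² = 0.0317
  h term: (1×0.0569)² = 0.00324
Total = 0.0349. Share from h = 0.00324/0.0349 = 0.0927.

9.27%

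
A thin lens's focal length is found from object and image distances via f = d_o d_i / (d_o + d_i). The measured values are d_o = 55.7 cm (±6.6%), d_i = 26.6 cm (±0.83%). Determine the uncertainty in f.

0.397 cm

∂f/∂d_o = (d_i/(d_o+d_i))² = 0.104;  ∂f/∂d_i = (d_o/(d_o+d_i))² = 0.458
δf = √((∂f/∂d_o · δd_o)² + (∂f/∂d_i · δd_i)²) = √(0.147 + 0.0102) = 0.397 cm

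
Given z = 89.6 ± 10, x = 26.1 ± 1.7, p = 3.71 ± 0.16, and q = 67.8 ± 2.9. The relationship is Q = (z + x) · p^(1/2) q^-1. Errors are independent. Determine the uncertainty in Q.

0.328

Let u = z + x = 116. δu = √(δz² + δx²) = √(100 + 2.89) = 10.1, so δu/u = 0.0877.
Q is then a monomial in u, p, q:
δQ/Q = √((δu/u)² + (½·δp/p)² + (-1·δq/q)²) = √(0.00769 + 0.000465 + 0.00183) = 0.0999
Q = 3.29, so δQ = 0.0999 × 3.29 = 0.328.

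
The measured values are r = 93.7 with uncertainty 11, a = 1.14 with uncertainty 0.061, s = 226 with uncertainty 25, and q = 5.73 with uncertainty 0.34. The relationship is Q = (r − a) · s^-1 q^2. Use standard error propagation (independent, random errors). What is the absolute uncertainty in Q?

Let u = r − a = 92.6. δu = √(δr² + δa²) = √(121 + 0.00372) = 11.0, so δu/u = 0.119.
Q is then a monomial in u, s, q:
δQ/Q = √((δu/u)² + (-1·δs/s)² + (2·δq/q)²) = √(0.0141 + 0.0122 + 0.0141) = 0.201
Q = 13.4, so δQ = 0.201 × 13.4 = 2.70.

2.70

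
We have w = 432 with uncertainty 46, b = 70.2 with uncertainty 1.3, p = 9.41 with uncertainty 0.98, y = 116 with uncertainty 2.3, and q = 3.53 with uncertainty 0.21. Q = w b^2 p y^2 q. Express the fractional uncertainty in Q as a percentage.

16.9%

Relative error in a monomial: (δQ/Q)² = Σ (nᵢ · δxᵢ/xᵢ)².
  (1·δw/w)² = (1×0.106)² = 0.0113;  (2·δb/b)² = (2×0.0185)² = 0.00137;  (1·δp/p)² = (1×0.104)² = 0.0108;  (2·δy/y)² = (2×0.0198)² = 0.00157;  (1·δq/q)² = (1×0.0595)² = 0.00354
δQ/Q = √(0.0287) = 0.169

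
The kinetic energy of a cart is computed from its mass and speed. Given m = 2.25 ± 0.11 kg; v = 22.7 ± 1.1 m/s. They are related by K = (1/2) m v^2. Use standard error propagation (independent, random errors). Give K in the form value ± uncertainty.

Since K is a product/quotient, work with relative uncertainties:
  (1·δm/m)² = (1×0.0489)² = 0.00239;  (2·δv/v)² = (2×0.0485)² = 0.00939
δK/K = √(0.0118) = 0.109
K = 580 J, so δK = 0.109 × 580 = 62.9 J.

580 ± 62.9 J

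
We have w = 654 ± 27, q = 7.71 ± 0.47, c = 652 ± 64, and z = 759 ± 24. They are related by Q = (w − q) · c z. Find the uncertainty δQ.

3.56e+07

Let u = w − q = 646. δu = √(δw² + δq²) = √(729 + 0.221) = 27.0, so δu/u = 0.0418.
Q is then a monomial in u, c, z:
δQ/Q = √((δu/u)² + (1·δc/c)² + (1·δz/z)²) = √(0.00175 + 0.00964 + 0.001000) = 0.111
Q = 3.2e+08, so δQ = 0.111 × 3.2e+08 = 3.56e+07.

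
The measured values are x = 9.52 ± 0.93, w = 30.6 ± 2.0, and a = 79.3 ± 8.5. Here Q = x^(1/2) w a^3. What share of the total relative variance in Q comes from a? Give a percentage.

(δQ/Q)² = (½·δx/x)² + (1·δw/w)² + (3·δa/a)²
  x term: (0.5×0.0977)² = 0.00239
  w term: (1×0.0654)² = 0.00427
  a term: (3×0.107)² = 0.103
Total = 0.110. Share from a = 0.103/0.110 = 0.940.

94.0%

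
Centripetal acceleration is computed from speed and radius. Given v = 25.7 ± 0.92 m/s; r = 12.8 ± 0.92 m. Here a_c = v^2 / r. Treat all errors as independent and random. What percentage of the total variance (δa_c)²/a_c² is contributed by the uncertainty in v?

49.8%

(δa_c/a_c)² = (2·δv/v)² + (-1·δr/r)²
  v term: (2×0.0358)² = 0.00513
  r term: (-1×0.0719)² = 0.00517
Total = 0.0103. Share from v = 0.00513/0.0103 = 0.498.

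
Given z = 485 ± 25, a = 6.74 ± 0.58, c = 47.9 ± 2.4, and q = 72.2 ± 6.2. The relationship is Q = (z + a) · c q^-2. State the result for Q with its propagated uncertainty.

Let u = z + a = 492. δu = √(δz² + δa²) = √(625 + 0.336) = 25.0, so δu/u = 0.0509.
Q is then a monomial in u, c, q:
δQ/Q = √((δu/u)² + (1·δc/c)² + (-2·δq/q)²) = √(0.00259 + 0.00251 + 0.0295) = 0.186
Q = 4.52, so δQ = 0.186 × 4.52 = 0.840.

4.52 ± 0.840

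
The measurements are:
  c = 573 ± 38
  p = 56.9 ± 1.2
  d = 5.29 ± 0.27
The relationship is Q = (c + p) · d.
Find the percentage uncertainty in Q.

Let u = c + p = 630. δu = √(δc² + δp²) = √(1440 + 1.44) = 38.0, so δu/u = 0.0604.
Q is then a monomial in u, d:
δQ/Q = √((δu/u)² + (1·δd/d)²) = √(0.00364 + 0.00261) = 0.0790

7.90%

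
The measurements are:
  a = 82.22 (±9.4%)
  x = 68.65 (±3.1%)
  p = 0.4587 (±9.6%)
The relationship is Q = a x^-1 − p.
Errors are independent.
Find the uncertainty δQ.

0.126

Let w = a·x^-1 = 1.198. δw/w = √((1·δa/a)² + (-1·δx/x)²) = √(0.00884 + 0.000961) = 0.0990, so δw = 0.119.
Q = w − p: δQ = √(δw² + δp²) = √(0.0141 + 0.00194) = 0.126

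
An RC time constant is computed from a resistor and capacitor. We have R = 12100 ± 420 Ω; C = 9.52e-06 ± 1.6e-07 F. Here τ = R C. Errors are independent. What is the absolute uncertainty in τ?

0.00444 s

Products/powers → add relative errors in quadrature, weighted by exponent:
  (1·δR/R)² = (1×0.0347)² = 0.00120;  (1·δC/C)² = (1×0.0168)² = 0.000282
δτ/τ = √(0.00149) = 0.0386
τ = 0.115 s, so δτ = 0.0386 × 0.115 = 0.00444 s.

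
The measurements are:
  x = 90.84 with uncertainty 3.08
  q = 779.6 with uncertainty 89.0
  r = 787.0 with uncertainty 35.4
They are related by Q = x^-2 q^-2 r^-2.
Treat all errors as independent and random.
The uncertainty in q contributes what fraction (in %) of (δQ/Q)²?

(δQ/Q)² = (-2·δx/x)² + (-2·δq/q)² + (-2·δr/r)²
  x term: (-2×0.0339)² = 0.00460
  q term: (-2×0.114)² = 0.0521
  r term: (-2×0.0450)² = 0.00809
Total = 0.0648. Share from q = 0.0521/0.0648 = 0.804.

80.4%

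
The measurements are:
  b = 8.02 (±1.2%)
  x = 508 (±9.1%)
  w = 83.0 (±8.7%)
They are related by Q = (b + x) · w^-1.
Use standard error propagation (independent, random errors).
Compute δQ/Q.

Let u = b + x = 516. δu = √(δb² + δx²) = √(0.00926 + 2140) = 46.2, so δu/u = 0.0896.
Q is then a monomial in u, w:
δQ/Q = √((δu/u)² + (-1·δw/w)²) = √(0.00803 + 0.00757) = 0.125

0.125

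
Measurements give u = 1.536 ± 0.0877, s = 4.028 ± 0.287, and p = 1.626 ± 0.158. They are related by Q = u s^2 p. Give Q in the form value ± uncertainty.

40.52 ± 7.36

For a monomial Q ∝ u, s^2, p, fractional errors add in quadrature:
  (1·δu/u)² = (1×0.0571)² = 0.00326;  (2·δs/s)² = (2×0.0713)² = 0.0203;  (1·δp/p)² = (1×0.0972)² = 0.00944
δQ/Q = √(0.0330) = 0.182
Q = 40.52, so δQ = 0.182 × 40.52 = 7.36.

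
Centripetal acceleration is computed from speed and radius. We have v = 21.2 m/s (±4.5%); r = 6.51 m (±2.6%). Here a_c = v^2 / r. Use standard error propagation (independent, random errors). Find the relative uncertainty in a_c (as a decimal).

0.0937

Products/powers → add relative errors in quadrature, weighted by exponent:
  (2·δv/v)² = (2×0.0450)² = 0.00810;  (-1·δr/r)² = (-1×0.0260)² = 0.000676
δa_c/a_c = √(0.00878) = 0.0937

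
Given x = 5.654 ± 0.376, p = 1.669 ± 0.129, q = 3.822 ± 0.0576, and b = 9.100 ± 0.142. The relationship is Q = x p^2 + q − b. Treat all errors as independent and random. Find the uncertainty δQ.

2.65

Let w = x·p^2 = 15.75. δw/w = √((1·δx/x)² + (2·δp/p)²) = √(0.00442 + 0.0239) = 0.168, so δw = 2.65.
Q = w + q − b: δQ = √(δw² + δq² + δb²) = √(7.02 + 0.00332 + 0.0202) = 2.65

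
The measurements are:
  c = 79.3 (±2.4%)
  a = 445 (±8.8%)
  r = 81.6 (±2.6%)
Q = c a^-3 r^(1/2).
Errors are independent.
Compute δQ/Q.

0.265

For a monomial Q ∝ c, a^-3, r^(1/2), fractional errors add in quadrature:
  (1·δc/c)² = (1×0.0240)² = 0.000576;  (-3·δa/a)² = (-3×0.0880)² = 0.0697;  (½·δr/r)² = (0.5×0.0260)² = 0.000169
δQ/Q = √(0.0704) = 0.265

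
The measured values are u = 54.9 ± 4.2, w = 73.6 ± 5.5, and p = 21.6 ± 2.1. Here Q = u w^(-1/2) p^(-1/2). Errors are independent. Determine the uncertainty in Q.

Products/powers → add relative errors in quadrature, weighted by exponent:
  (1·δu/u)² = (1×0.0765)² = 0.00585;  (−½·δw/w)² = (-0.5×0.0747)² = 0.00140;  (−½·δp/p)² = (-0.5×0.0972)² = 0.00236
δQ/Q = √(0.00961) = 0.0980
Q = 1.38, so δQ = 0.0980 × 1.38 = 0.135.

0.135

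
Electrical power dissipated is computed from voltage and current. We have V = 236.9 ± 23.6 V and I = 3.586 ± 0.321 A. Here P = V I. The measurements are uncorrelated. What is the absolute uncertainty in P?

114 W

Since P is a product/quotient, work with relative uncertainties:
  (1·δV/V)² = (1×0.0996)² = 0.00992;  (1·δI/I)² = (1×0.0895)² = 0.00801
δP/P = √(0.0179) = 0.134
P = 849.5 W, so δP = 0.134 × 849.5 = 114 W.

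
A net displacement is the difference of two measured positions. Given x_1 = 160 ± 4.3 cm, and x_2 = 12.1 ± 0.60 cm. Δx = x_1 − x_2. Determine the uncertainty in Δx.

Absolute uncertainties add in quadrature for a linear combination:
  (δx_1)² = 18.5;  (δx_2)² = 0.360
δΔx = √(18.8) = 4.34 cm

4.34 cm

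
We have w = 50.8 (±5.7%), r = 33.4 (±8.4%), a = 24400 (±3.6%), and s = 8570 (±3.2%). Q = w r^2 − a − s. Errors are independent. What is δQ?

10100

Let p = w·r^2 = 56700. δp/p = √((1·δw/w)² + (2·δr/r)²) = √(0.00325 + 0.0282) = 0.177, so δp = 10100.
Q = p − a − s: δQ = √(δp² + δa² + δs²) = √(1.01e+08 + 7.72e+05 + 75200) = 10100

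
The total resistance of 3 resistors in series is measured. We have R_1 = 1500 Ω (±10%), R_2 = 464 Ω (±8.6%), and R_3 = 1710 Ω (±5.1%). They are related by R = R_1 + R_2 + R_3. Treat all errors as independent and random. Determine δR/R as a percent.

4.85%

Absolute uncertainties add in quadrature for a linear combination:
  (δR_1)² = 22500;  (δR_2)² = 1590;  (δR_3)² = 7610
δR = √(31700) = 178 Ω
R = 3670 Ω, so δR/R = 178/3670 = 0.0485.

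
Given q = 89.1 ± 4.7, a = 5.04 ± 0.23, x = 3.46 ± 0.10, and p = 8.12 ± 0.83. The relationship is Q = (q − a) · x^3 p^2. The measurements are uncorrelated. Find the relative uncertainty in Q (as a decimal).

0.229

Let u = q − a = 84.1. δu = √(δq² + δa²) = √(22.1 + 0.0529) = 4.71, so δu/u = 0.0560.
Q is then a monomial in u, x, p:
δQ/Q = √((δu/u)² + (3·δx/x)² + (2·δp/p)²) = √(0.00313 + 0.00752 + 0.0418) = 0.229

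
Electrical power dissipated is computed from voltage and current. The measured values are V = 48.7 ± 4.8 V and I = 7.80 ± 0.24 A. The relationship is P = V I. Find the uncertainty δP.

Since P is a product/quotient, work with relative uncertainties:
  (1·δV/V)² = (1×0.0986)² = 0.00971;  (1·δI/I)² = (1×0.0308)² = 0.000947
δP/P = √(0.0107) = 0.103
P = 380 W, so δP = 0.103 × 380 = 39.2 W.

39.2 W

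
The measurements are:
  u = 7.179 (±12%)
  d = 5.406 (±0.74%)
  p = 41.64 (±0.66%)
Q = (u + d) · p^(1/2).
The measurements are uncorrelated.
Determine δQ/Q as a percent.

6.86%

Let w = u + d = 12.59. δw = √(δu² + δd²) = √(0.742 + 0.00160) = 0.862, so δw/w = 0.0685.
Q is then a monomial in w, p:
δQ/Q = √((δw/w)² + (½·δp/p)²) = √(0.00470 + 1.09e-05) = 0.0686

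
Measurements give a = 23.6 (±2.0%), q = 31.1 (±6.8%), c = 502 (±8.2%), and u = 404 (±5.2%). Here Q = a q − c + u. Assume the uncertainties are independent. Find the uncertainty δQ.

Let p = a·q = 734. δp/p = √((1·δa/a)² + (1·δq/q)²) = √(0.000400 + 0.00462) = 0.0709, so δp = 52.0.
Q = p − c + u: δQ = √(δp² + δc² + δu²) = √(2710 + 1690 + 441) = 69.6

69.6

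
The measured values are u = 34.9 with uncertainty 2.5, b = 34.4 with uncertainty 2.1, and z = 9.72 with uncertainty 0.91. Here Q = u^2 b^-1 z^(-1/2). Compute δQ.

1.85

Since Q is a product/quotient, work with relative uncertainties:
  (2·δu/u)² = (2×0.0716)² = 0.0205;  (-1·δb/b)² = (-1×0.0610)² = 0.00373;  (−½·δz/z)² = (-0.5×0.0936)² = 0.00219
δQ/Q = √(0.0264) = 0.163
Q = 11.4, so δQ = 0.163 × 11.4 = 1.85.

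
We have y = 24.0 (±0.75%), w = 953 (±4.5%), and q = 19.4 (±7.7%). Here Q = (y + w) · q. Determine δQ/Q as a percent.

Let u = y + w = 977. δu = √(δy² + δw²) = √(0.0324 + 1840) = 42.9, so δu/u = 0.0439.
Q is then a monomial in u, q:
δQ/Q = √((δu/u)² + (1·δq/q)²) = √(0.00193 + 0.00593) = 0.0886

8.86%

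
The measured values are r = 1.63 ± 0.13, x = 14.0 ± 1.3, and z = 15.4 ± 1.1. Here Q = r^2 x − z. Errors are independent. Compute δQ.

6.95

Let p = r^2·x = 37.2. δp/p = √((2·δr/r)² + (1·δx/x)²) = √(0.0254 + 0.00862) = 0.185, so δp = 6.87.
Q = p − z: δQ = √(δp² + δz²) = √(47.1 + 1.21) = 6.95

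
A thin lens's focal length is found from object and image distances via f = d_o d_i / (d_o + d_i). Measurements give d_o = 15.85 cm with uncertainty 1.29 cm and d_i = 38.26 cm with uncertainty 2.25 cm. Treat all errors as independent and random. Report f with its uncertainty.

11.21 ± 0.673 cm

∂f/∂d_o = (d_i/(d_o+d_i))² = 0.500;  ∂f/∂d_i = (d_o/(d_o+d_i))² = 0.0858
δf = √((∂f/∂d_o · δd_o)² + (∂f/∂d_i · δd_i)²) = √(0.416 + 0.0373) = 0.673 cm
f = 11.21 cm.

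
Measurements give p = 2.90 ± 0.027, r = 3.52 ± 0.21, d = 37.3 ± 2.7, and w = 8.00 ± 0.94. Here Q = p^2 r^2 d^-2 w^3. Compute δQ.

15.3

Q is a product of powers, so relative uncertainties combine in quadrature:
  (2·δp/p)² = (2×0.00931)² = 0.000347;  (2·δr/r)² = (2×0.0597)² = 0.0142;  (-2·δd/d)² = (-2×0.0724)² = 0.0210;  (3·δw/w)² = (3×0.117)² = 0.124
δQ/Q = √(0.160) = 0.400
Q = 38.3, so δQ = 0.400 × 38.3 = 15.3.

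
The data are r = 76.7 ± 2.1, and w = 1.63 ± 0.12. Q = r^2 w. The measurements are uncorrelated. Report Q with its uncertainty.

9590 ± 880

Products/powers → add relative errors in quadrature, weighted by exponent:
  (2·δr/r)² = (2×0.0274)² = 0.00300;  (1·δw/w)² = (1×0.0736)² = 0.00542
δQ/Q = √(0.00842) = 0.0918
Q = 9590, so δQ = 0.0918 × 9590 = 880.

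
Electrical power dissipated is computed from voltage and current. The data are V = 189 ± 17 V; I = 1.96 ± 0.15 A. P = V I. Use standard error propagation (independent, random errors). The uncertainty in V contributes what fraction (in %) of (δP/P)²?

(δP/P)² = (1·δV/V)² + (1·δI/I)²
  V term: (1×0.0899)² = 0.00809
  I term: (1×0.0765)² = 0.00586
Total = 0.0139. Share from V = 0.00809/0.0139 = 0.580.

58.0%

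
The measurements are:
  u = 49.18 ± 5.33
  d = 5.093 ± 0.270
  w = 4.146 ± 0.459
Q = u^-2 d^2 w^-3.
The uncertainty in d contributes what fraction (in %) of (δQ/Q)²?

6.67%

(δQ/Q)² = (-2·δu/u)² + (2·δd/d)² + (-3·δw/w)²
  u term: (-2×0.108)² = 0.0470
  d term: (2×0.0530)² = 0.0112
  w term: (-3×0.111)² = 0.110
Total = 0.169. Share from d = 0.0112/0.169 = 0.0667.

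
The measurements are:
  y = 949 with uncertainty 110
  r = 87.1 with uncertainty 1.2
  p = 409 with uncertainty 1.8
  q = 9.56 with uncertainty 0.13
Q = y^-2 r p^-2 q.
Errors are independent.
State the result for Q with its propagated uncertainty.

Products/powers → add relative errors in quadrature, weighted by exponent:
  (-2·δy/y)² = (-2×0.116)² = 0.0537;  (1·δr/r)² = (1×0.0138)² = 0.000190;  (-2·δp/p)² = (-2×0.00440)² = 7.75e-05;  (1·δq/q)² = (1×0.0136)² = 0.000185
δQ/Q = √(0.0542) = 0.233
Q = 5.53e-09, so δQ = 0.233 × 5.53e-09 = 1.29e-09.

(5.53 ± 1.29) × 10^-9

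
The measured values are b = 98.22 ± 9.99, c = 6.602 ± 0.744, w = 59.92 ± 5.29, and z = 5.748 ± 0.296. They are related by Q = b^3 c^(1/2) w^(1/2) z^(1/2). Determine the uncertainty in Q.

1.42e+07

Since Q is a product/quotient, work with relative uncertainties:
  (3·δb/b)² = (3×0.102)² = 0.0931;  (½·δc/c)² = (0.5×0.113)² = 0.00317;  (½·δw/w)² = (0.5×0.0883)² = 0.00195;  (½·δz/z)² = (0.5×0.0515)² = 0.000663
δQ/Q = √(0.0989) = 0.314
Q = 4.518e+07, so δQ = 0.314 × 4.518e+07 = 1.42e+07.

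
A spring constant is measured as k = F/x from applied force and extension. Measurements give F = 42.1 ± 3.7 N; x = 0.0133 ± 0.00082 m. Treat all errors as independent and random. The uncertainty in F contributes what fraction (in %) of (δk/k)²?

67.0%

(δk/k)² = (1·δF/F)² + (-1·δx/x)²
  F term: (1×0.0879)² = 0.00772
  x term: (-1×0.0617)² = 0.00380
Total = 0.0115. Share from F = 0.00772/0.0115 = 0.670.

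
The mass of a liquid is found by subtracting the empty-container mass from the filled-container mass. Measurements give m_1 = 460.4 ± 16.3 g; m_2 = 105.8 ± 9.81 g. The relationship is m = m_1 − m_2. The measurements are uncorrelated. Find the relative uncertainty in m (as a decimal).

0.0537

Each term contributes (cᵢ δxᵢ)² to (δm)²:
  (δm_1)² = 266;  (δm_2)² = 96.2
δm = √(362) = 19.0 g
m = 354.6 g, so δm/m = 19.0/354.6 = 0.0537.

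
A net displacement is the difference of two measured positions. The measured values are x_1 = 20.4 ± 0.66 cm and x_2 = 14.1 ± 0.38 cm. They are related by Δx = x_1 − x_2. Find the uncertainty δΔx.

For a sum/difference, combine absolute errors in quadrature:
  (δx_1)² = 0.436;  (δx_2)² = 0.144
δΔx = √(0.580) = 0.762 cm

0.762 cm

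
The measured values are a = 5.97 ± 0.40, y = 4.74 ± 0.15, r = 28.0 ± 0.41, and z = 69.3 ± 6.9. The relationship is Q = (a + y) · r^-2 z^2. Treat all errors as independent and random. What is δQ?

Let u = a + y = 10.7. δu = √(δa² + δy²) = √(0.160 + 0.0225) = 0.427, so δu/u = 0.0399.
Q is then a monomial in u, r, z:
δQ/Q = √((δu/u)² + (-2·δr/r)² + (2·δz/z)²) = √(0.00159 + 0.000858 + 0.0397) = 0.205
Q = 65.6, so δQ = 0.205 × 65.6 = 13.5.

13.5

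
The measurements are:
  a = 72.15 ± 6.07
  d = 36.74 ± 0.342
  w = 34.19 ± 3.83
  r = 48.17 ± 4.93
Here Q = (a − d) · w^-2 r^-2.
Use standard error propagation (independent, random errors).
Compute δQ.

4.55e-06

Let u = a − d = 35.41. δu = √(δa² + δd²) = √(36.8 + 0.117) = 6.08, so δu/u = 0.172.
Q is then a monomial in u, w, r:
δQ/Q = √((δu/u)² + (-2·δw/w)² + (-2·δr/r)²) = √(0.0295 + 0.0502 + 0.0419) = 0.349
Q = 1.305e-05, so δQ = 0.349 × 1.305e-05 = 4.55e-06.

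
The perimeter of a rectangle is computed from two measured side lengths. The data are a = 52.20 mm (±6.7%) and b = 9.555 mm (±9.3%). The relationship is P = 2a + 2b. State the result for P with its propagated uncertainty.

123.5 ± 7.22 mm

Absolute uncertainties add in quadrature for a linear combination:
  (2·δa)² = 48.9;  (2·δb)² = 3.16
δP = √(52.1) = 7.22 mm
P = 123.5 mm.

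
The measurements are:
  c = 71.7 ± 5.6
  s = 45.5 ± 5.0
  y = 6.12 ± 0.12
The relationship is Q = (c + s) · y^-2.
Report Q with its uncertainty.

3.13 ± 0.235

Let u = c + s = 117. δu = √(δc² + δs²) = √(31.4 + 25.0) = 7.51, so δu/u = 0.0641.
Q is then a monomial in u, y:
δQ/Q = √((δu/u)² + (-2·δy/y)²) = √(0.00410 + 0.00154) = 0.0751
Q = 3.13, so δQ = 0.0751 × 3.13 = 0.235.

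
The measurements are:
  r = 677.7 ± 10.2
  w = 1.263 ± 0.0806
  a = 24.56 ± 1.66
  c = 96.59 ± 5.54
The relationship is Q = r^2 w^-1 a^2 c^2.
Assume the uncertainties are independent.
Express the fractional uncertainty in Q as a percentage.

19.1%

Each factor contributes (exponent × relative error)² to (δQ/Q)²:
  (2·δr/r)² = (2×0.0151)² = 0.000906;  (-1·δw/w)² = (-1×0.0638)² = 0.00407;  (2·δa/a)² = (2×0.0676)² = 0.0183;  (2·δc/c)² = (2×0.0574)² = 0.0132
δQ/Q = √(0.0364) = 0.191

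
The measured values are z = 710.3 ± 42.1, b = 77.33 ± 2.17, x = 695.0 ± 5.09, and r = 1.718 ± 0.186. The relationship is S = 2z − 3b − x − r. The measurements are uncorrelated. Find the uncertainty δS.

84.6

Sums and differences: (δS)² = Σ (cᵢ δxᵢ)².
  (2·δz)² = 7090;  (3·δb)² = 42.4;  (δx)² = 25.9;  (δr)² = 0.0346
δS = √(7160) = 84.6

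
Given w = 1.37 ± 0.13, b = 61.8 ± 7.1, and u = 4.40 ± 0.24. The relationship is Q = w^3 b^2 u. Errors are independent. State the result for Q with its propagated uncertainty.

43200 ± 16000

Each factor contributes (exponent × relative error)² to (δQ/Q)²:
  (3·δw/w)² = (3×0.0949)² = 0.0810;  (2·δb/b)² = (2×0.115)² = 0.0528;  (1·δu/u)² = (1×0.0545)² = 0.00298
δQ/Q = √(0.137) = 0.370
Q = 43200, so δQ = 0.370 × 43200 = 16000.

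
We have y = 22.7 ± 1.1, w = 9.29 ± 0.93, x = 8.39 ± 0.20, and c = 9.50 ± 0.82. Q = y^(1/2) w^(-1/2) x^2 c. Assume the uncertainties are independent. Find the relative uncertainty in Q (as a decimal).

For a monomial Q ∝ y^(1/2), w^(-1/2), x^2, c, fractional errors add in quadrature:
  (½·δy/y)² = (0.5×0.0485)² = 0.000587;  (−½·δw/w)² = (-0.5×0.100)² = 0.00251;  (2·δx/x)² = (2×0.0238)² = 0.00227;  (1·δc/c)² = (1×0.0863)² = 0.00745
δQ/Q = √(0.0128) = 0.113

0.113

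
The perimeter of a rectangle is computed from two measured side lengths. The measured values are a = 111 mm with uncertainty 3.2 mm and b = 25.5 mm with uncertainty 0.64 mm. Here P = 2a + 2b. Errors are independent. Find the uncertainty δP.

P is a linear combination, so absolute uncertainties add in quadrature:
  (2·δa)² = 41.0;  (2·δb)² = 1.64
δP = √(42.6) = 6.53 mm

6.53 mm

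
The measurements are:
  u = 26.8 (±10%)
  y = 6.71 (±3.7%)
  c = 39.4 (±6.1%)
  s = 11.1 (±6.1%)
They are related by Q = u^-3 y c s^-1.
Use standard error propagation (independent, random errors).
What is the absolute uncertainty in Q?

Each factor contributes (exponent × relative error)² to (δQ/Q)²:
  (-3·δu/u)² = (-3×0.100)² = 0.0900;  (1·δy/y)² = (1×0.0370)² = 0.00137;  (1·δc/c)² = (1×0.0610)² = 0.00372;  (-1·δs/s)² = (-1×0.0610)² = 0.00372
δQ/Q = √(0.0988) = 0.314
Q = 0.00124, so δQ = 0.314 × 0.00124 = 0.000389.

0.000389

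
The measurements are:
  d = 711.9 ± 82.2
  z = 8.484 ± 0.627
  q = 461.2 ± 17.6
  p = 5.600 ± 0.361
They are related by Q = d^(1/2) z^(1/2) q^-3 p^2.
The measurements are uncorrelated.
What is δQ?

Products/powers → add relative errors in quadrature, weighted by exponent:
  (½·δd/d)² = (0.5×0.115)² = 0.00333;  (½·δz/z)² = (0.5×0.0739)² = 0.00137;  (-3·δq/q)² = (-3×0.0382)² = 0.0131;  (2·δp/p)² = (2×0.0645)² = 0.0166
δQ/Q = √(0.0344) = 0.186
Q = 2.484e-05, so δQ = 0.186 × 2.484e-05 = 4.61e-06.

4.61e-06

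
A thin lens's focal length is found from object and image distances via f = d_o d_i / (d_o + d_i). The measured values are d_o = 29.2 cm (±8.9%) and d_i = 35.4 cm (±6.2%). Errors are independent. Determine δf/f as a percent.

5.62%

∂f/∂d_o = (d_i/(d_o+d_i))² = 0.300;  ∂f/∂d_i = (d_o/(d_o+d_i))² = 0.204
δf = √((∂f/∂d_o · δd_o)² + (∂f/∂d_i · δd_i)²) = √(0.609 + 0.201) = 0.900 cm
f = 16.0 cm, so δf/f = 0.900/16.0 = 0.0562.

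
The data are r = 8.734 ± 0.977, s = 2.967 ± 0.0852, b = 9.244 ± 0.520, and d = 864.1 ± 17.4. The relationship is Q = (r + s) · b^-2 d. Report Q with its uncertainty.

Let u = r + s = 11.70. δu = √(δr² + δs²) = √(0.955 + 0.00726) = 0.981, so δu/u = 0.0838.
Q is then a monomial in u, b, d:
δQ/Q = √((δu/u)² + (-2·δb/b)² + (1·δd/d)²) = √(0.00702 + 0.0127 + 0.000405) = 0.142
Q = 118.3, so δQ = 0.142 × 118.3 = 16.8.

118.3 ± 16.8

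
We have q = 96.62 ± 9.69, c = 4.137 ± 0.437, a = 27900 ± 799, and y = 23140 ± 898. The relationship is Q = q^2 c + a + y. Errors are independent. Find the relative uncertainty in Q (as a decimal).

Let p = q^2·c = 38620. δp/p = √((2·δq/q)² + (1·δc/c)²) = √(0.0402 + 0.0112) = 0.227, so δp = 8760.
Q = p + a + y: δQ = √(δp² + δa² + δy²) = √(7.67e+07 + 6.38e+05 + 8.06e+05) = 8840
Q = 89660, so δQ/Q = 8840/89660 = 0.0986.

0.0986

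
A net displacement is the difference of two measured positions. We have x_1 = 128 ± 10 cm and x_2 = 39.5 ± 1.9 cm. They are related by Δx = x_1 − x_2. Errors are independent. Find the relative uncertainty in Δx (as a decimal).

0.115

Absolute uncertainties add in quadrature for a linear combination:
  (δx_1)² = 100;  (δx_2)² = 3.61
δΔx = √(104) = 10.2 cm
Δx = 88.5 cm, so δΔx/Δx = 10.2/88.5 = 0.115.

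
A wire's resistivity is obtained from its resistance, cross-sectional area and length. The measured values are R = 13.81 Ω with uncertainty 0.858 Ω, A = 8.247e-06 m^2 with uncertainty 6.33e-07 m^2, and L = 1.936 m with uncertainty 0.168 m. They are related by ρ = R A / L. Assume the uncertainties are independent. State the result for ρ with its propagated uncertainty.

(5.883 ± 0.773) × 10^-5 Ω·m

Since ρ is a product/quotient, work with relative uncertainties:
  (1·δR/R)² = (1×0.0621)² = 0.00386;  (1·δA/A)² = (1×0.0768)² = 0.00589;  (-1·δL/L)² = (-1×0.0868)² = 0.00753
δρ/ρ = √(0.0173) = 0.131
ρ = 5.883e-05 Ω·m, so δρ = 0.131 × 5.883e-05 = 7.73e-06 Ω·m.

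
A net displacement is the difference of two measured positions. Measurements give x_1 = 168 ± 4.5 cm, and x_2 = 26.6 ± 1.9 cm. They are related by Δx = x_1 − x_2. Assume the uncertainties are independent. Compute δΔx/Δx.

0.0345

For a sum/difference, combine absolute errors in quadrature:
  (δx_1)² = 20.2;  (δx_2)² = 3.61
δΔx = √(23.9) = 4.88 cm
Δx = 141 cm, so δΔx/Δx = 4.88/141 = 0.0345.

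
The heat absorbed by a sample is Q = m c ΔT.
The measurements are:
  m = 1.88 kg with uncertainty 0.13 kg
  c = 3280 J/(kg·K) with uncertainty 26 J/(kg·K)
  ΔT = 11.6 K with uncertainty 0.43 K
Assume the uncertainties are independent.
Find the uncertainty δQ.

5640 J

Q is a product of powers, so relative uncertainties combine in quadrature:
  (1·δm/m)² = (1×0.0691)² = 0.00478;  (1·δc/c)² = (1×0.00793)² = 6.28e-05;  (1·δΔT/ΔT)² = (1×0.0371)² = 0.00137
δQ/Q = √(0.00622) = 0.0789
Q = 71500 J, so δQ = 0.0789 × 71500 = 5640 J.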